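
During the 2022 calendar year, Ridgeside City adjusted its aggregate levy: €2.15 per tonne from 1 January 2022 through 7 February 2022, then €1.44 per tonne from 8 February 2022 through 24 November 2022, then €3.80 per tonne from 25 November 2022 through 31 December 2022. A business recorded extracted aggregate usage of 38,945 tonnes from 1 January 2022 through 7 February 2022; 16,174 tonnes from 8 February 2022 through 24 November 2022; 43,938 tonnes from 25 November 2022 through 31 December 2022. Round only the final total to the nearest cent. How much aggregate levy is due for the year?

€273,986.71

1 January – 7 February 2022: 38,945 tonnes at €2.15/tonne → €83,731.75
8 February – 24 November 2022: 16,174 tonnes at €1.44/tonne → €23,290.56
25 November – 31 December 2022: 43,938 tonnes at €3.80/tonne → €166,964.40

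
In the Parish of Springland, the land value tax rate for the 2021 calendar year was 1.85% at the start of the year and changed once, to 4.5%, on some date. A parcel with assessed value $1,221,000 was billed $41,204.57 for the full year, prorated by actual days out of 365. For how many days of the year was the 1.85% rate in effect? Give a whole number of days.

155 days

Let d = days at the first rate; then 365 − d days at the second rate.
$1,221,000 × [1.85%·d + 4.5%·(365−d)] / 365 = $41,204.57
Solving gives d = 155, so the new rate took effect on June 5, 2021.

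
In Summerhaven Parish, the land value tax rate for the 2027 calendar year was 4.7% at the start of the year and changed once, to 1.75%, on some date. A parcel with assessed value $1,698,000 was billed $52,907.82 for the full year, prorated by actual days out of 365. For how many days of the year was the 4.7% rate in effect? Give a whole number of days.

169 days

Let d = days at the first rate; then 365 − d days at the second rate.
$1,698,000 × [4.7%·d + 1.75%·(365−d)] / 365 = $52,907.82
Solving gives d = 169, so the new rate took effect on 19 Jun 2027.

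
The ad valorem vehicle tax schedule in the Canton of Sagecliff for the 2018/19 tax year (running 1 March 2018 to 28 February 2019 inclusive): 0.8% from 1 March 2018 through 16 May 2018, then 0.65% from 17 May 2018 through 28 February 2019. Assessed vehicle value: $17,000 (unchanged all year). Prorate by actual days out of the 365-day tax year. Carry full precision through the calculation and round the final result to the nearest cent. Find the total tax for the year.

1 March – 16 May 2018: 77 days at 0.8% → $17,000 × 0.8% × 77/365 = $28.6904
17 May 2018 – 28 February 2019: 288 days at 0.65% → $17,000 × 0.65% × 288/365 = $87.1890
Total = $115.8795

$115.88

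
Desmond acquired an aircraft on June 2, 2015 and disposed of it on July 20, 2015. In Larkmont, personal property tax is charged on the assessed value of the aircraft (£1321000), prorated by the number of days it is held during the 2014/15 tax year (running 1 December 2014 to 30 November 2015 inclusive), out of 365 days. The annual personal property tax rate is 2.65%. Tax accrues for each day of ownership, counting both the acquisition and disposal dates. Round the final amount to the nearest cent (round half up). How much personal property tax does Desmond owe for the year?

Days held (June 2 – July 20, 2015): 49 out of 365
Tax = £1321000 × 2.65% × 49/365 = £4699.5027

£4699.50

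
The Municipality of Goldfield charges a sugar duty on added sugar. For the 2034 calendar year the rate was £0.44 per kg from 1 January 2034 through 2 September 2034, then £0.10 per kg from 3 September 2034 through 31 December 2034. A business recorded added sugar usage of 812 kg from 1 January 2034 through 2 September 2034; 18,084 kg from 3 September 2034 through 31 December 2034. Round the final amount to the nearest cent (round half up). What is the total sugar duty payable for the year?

£2,165.68

1 January – 2 September 2034: 812 kg at £0.44/kg → £357.28
3 September – 31 December 2034: 18,084 kg at £0.10/kg → £1,808.40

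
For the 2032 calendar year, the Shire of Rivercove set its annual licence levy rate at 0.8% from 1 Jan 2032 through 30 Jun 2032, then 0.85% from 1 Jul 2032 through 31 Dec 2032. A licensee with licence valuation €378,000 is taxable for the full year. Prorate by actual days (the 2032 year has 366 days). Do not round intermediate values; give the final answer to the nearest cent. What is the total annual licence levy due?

1 Jan – 30 Jun 2032: 182 days at 0.8% → €378,000 × 0.8% × 182/366 = €1,503.7377
1 Jul – 31 Dec 2032: 184 days at 0.85% → €378,000 × 0.85% × 184/366 = €1,615.2787
Total = €3,119.0164

€3,119.02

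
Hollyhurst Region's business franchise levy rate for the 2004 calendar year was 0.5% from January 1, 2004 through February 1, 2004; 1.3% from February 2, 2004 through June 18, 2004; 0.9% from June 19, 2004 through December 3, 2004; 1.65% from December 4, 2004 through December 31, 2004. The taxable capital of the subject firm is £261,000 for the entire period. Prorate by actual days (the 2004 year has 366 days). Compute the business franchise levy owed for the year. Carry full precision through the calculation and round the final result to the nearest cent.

January 1 – February 1, 2004: 32 days at 0.5% → £261,000 × 0.5% × 32/366 = £114.0984
February 2 – June 18, 2004: 138 days at 1.3% → £261,000 × 1.3% × 138/366 = £1,279.3279
June 19 – December 3, 2004: 168 days at 0.9% → £261,000 × 0.9% × 168/366 = £1,078.2295
December 4 – December 31, 2004: 28 days at 1.65% → £261,000 × 1.65% × 28/366 = £329.4590
Total = £2,801.1148

£2,801.11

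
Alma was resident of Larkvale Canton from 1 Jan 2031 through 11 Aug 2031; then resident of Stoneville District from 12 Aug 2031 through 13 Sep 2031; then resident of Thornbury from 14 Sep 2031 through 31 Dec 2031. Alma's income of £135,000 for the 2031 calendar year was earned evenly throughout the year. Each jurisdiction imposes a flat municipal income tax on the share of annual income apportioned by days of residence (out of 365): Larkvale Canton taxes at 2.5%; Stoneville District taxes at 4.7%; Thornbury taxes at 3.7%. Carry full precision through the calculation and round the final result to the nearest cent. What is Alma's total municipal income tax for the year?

£4,127.30

Larkvale Canton, 1 Jan – 11 Aug 2031: 223 days → £135,000 × 2.5% × 223/365 = £2,061.9863
Stoneville District, 12 Aug – 13 Sep 2031: 33 days → £135,000 × 4.7% × 33/365 = £573.6575
Thornbury, 14 Sep – 31 Dec 2031: 109 days → £135,000 × 3.7% × 109/365 = £1,491.6575
Total = £4,127.3014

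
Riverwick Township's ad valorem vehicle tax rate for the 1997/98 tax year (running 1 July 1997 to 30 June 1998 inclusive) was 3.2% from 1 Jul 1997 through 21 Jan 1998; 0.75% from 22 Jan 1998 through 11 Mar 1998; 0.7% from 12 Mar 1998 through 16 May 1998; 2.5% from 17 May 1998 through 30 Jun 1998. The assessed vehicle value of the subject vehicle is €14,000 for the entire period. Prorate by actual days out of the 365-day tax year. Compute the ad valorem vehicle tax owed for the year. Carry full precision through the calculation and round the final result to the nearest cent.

1 Jul 1997 – 21 Jan 1998: 205 days at 3.2% → €14,000 × 3.2% × 205/365 = €251.6164
22 Jan – 11 Mar 1998: 49 days at 0.75% → €14,000 × 0.75% × 49/365 = €14.0959
12 Mar – 16 May 1998: 66 days at 0.7% → €14,000 × 0.7% × 66/365 = €17.7205
17 May – 30 Jun 1998: 45 days at 2.5% → €14,000 × 2.5% × 45/365 = €43.1507
Total = €326.5836

€326.58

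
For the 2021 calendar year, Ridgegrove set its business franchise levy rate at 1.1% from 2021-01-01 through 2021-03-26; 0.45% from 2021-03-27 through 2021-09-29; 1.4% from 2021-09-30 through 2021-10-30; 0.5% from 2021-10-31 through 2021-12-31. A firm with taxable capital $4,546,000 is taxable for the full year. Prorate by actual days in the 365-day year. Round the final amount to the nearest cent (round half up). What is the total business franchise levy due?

2021-01-01 to 2021-03-26: 85 days at 1.1% → $4,546,000 × 1.1% × 85/365 = $11,645.2329
2021-03-27 to 2021-09-29: 187 days at 0.45% → $4,546,000 × 0.45% × 187/365 = $10,480.7096
2021-09-30 to 2021-10-30: 31 days at 1.4% → $4,546,000 × 1.4% × 31/365 = $5,405.3808
2021-10-31 to 2021-12-31: 62 days at 0.5% → $4,546,000 × 0.5% × 62/365 = $3,860.9863
Total = $31,392.3096

$31,392.31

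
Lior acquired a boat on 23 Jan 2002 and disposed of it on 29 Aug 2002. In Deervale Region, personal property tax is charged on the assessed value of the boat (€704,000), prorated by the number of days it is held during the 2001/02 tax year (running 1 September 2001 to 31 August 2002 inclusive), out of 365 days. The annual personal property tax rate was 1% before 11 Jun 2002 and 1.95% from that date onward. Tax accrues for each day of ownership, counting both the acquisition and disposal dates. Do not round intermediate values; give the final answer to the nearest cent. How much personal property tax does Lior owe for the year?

€5,689.86

23 Jan – 10 Jun 2002: 139 days at 1% → €704,000 × 1% × 139/365 = €2,680.9863
11 Jun – 29 Aug 2002: 80 days at 1.95% → €704,000 × 1.95% × 80/365 = €3,008.8767
Total = €5,689.8630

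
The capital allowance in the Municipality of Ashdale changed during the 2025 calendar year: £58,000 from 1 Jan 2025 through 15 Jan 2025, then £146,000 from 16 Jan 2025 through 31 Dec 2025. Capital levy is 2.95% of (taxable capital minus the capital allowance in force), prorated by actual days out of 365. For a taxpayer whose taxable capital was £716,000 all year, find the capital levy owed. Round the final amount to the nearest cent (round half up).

1 Jan – 15 Jan 2025: 15 days, exemption £58,000 → (£716,000 − £58,000) × 2.95% × 15/365 = £797.7123
16 Jan – 31 Dec 2025: 350 days, exemption £146,000 → (£716,000 − £146,000) × 2.95% × 350/365 = £16,123.9726
Total = £16,921.6849

£16,921.68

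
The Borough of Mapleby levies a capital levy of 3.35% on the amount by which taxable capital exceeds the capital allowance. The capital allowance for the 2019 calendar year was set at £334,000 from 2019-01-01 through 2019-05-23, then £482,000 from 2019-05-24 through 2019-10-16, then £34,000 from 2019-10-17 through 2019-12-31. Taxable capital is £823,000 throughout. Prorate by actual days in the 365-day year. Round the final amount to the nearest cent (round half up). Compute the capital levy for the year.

£16,490.90

2019-01-01 to 2019-05-23: 143 days, exemption £334,000 → (£823,000 − £334,000) × 3.35% × 143/365 = £6,417.9575
2019-05-24 to 2019-10-16: 146 days, exemption £482,000 → (£823,000 − £482,000) × 3.35% × 146/365 = £4,569.4000
2019-10-17 to 2019-12-31: 76 days, exemption £34,000 → (£823,000 − £34,000) × 3.35% × 76/365 = £5,503.5452
Total = £16,490.9027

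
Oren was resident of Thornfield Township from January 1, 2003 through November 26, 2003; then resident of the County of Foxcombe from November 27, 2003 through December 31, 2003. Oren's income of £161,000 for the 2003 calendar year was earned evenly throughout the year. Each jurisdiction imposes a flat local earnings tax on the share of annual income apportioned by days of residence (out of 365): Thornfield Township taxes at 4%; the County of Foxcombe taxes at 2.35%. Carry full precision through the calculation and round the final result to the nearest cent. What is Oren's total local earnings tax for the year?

£6,185.27

Thornfield Township, January 1 – November 26, 2003: 330 days → £161,000 × 4% × 330/365 = £5,822.4658
The County of Foxcombe, November 27 – December 31, 2003: 35 days → £161,000 × 2.35% × 35/365 = £362.8014
Total = £6,185.2671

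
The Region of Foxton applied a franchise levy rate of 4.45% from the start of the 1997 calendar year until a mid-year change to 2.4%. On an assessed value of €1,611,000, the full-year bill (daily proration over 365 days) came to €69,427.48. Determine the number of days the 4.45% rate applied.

340 days

Let d = days at the first rate; then 365 − d days at the second rate.
€1,611,000 × [4.45%·d + 2.4%·(365−d)] / 365 = €69,427.48
Solving gives d = 340, so the new rate took effect on 7 Dec 1997.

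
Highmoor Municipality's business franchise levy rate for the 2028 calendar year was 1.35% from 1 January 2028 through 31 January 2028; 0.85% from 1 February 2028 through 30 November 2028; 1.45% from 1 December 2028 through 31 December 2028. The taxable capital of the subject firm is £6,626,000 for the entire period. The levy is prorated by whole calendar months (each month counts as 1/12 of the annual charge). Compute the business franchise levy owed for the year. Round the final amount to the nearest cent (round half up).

£62,394.83

1 January – 31 January 2028: 1 month at 1.35% → £6,626,000 × 1.35% × 1/12 = £7,454.2500
1 February – 30 November 2028: 10 months at 0.85% → £6,626,000 × 0.85% × 10/12 = £46,934.1667
1 December – 31 December 2028: 1 month at 1.45% → £6,626,000 × 1.45% × 1/12 = £8,006.4167
Total = £62,394.8333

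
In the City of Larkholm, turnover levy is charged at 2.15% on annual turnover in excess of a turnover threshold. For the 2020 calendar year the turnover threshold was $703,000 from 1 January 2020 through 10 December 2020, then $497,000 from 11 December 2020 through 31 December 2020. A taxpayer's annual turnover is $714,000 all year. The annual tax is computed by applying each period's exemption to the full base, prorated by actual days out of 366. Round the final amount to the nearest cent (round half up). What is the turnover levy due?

$490.62

1 January – 10 December 2020: 345 days, exemption $703,000 → ($714,000 − $703,000) × 2.15% × 345/366 = $222.9303
11 December – 31 December 2020: 21 days, exemption $497,000 → ($714,000 − $497,000) × 2.15% × 21/366 = $267.6926
Total = $490.6230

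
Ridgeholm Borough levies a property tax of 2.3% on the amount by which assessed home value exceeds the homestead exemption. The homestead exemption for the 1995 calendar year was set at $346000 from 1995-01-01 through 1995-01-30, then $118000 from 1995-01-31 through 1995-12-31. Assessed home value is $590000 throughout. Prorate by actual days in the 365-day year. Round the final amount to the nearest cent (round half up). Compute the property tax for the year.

1995-01-01 to 1995-01-30: 30 days, exemption $346000 → ($590000 − $346000) × 2.3% × 30/365 = $461.2603
1995-01-31 to 1995-12-31: 335 days, exemption $118000 → ($590000 − $118000) × 2.3% × 335/365 = $9963.7260
Total = $10424.9863

$10424.99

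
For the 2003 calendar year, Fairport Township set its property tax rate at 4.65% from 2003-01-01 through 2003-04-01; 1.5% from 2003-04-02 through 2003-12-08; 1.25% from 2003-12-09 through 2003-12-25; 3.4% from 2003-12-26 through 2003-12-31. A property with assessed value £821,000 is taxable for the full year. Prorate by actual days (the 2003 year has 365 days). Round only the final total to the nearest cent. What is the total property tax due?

£18,923.49

2003-01-01 to 2003-04-01: 91 days at 4.65% → £821,000 × 4.65% × 91/365 = £9,517.9767
2003-04-02 to 2003-12-08: 251 days at 1.5% → £821,000 × 1.5% × 251/365 = £8,468.6712
2003-12-09 to 2003-12-25: 17 days at 1.25% → £821,000 × 1.25% × 17/365 = £477.9795
2003-12-26 to 2003-12-31: 6 days at 3.4% → £821,000 × 3.4% × 6/365 = £458.8603
Total = £18,923.4877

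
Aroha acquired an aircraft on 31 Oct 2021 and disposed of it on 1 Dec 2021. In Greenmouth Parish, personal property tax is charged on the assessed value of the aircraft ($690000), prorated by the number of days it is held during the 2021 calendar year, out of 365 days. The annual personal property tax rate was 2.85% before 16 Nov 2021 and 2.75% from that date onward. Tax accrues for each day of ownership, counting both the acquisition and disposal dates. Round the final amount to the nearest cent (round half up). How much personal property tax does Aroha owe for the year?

$1693.81

31 Oct – 15 Nov 2021: 16 days at 2.85% → $690000 × 2.85% × 16/365 = $862.0274
16 Nov – 1 Dec 2021: 16 days at 2.75% → $690000 × 2.75% × 16/365 = $831.7808
Total = $1693.8082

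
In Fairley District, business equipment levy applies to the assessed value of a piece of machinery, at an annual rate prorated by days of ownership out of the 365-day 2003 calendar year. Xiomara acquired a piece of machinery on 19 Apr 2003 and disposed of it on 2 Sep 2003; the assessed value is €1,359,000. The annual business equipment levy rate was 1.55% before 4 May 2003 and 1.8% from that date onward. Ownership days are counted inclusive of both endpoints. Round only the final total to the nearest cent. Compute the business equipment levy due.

€9,042.00

19 Apr – 3 May 2003: 15 days at 1.55% → €1,359,000 × 1.55% × 15/365 = €865.6644
4 May – 2 Sep 2003: 122 days at 1.8% → €1,359,000 × 1.8% × 122/365 = €8,176.3397
Total = €9,042.0041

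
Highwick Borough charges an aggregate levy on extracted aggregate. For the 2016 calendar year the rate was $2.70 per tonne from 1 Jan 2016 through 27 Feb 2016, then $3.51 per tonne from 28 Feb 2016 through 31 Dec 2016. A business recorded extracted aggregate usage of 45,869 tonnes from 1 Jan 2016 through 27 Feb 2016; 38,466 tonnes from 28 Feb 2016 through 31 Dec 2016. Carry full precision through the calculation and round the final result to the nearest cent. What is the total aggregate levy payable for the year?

$258,861.96

1 Jan – 27 Feb 2016: 45,869 tonnes at $2.70/tonne → $123,846.30
28 Feb – 31 Dec 2016: 38,466 tonnes at $3.51/tonne → $135,015.66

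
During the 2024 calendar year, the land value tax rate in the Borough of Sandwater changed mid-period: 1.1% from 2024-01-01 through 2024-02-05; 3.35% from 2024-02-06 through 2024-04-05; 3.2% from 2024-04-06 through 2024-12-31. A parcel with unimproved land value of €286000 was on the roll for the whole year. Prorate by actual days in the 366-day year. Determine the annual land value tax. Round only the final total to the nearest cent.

€8631.57

2024-01-01 to 2024-02-05: 36 days at 1.1% → €286000 × 1.1% × 36/366 = €309.4426
2024-02-06 to 2024-04-05: 60 days at 3.35% → €286000 × 3.35% × 60/366 = €1570.6557
2024-04-06 to 2024-12-31: 270 days at 3.2% → €286000 × 3.2% × 270/366 = €6751.4754
Total = €8631.5738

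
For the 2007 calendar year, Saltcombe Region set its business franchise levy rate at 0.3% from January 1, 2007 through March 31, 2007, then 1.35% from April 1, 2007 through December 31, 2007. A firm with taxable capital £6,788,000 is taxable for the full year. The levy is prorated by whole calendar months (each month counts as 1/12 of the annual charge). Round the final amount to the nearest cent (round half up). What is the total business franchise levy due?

January 1 – March 31, 2007: 3 months at 0.3% → £6,788,000 × 0.3% × 3/12 = £5,091.0000
April 1 – December 31, 2007: 9 months at 1.35% → £6,788,000 × 1.35% × 9/12 = £68,728.5000
Total = £73,819.5000

£73,819.50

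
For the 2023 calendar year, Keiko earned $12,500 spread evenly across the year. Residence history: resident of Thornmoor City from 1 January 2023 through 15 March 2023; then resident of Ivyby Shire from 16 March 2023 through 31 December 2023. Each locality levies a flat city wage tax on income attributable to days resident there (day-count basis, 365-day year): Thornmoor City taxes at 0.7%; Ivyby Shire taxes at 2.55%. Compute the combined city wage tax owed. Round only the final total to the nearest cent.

Thornmoor City, 1 January – 15 March 2023: 74 days → $12,500 × 0.7% × 74/365 = $17.7397
Ivyby Shire, 16 March – 31 December 2023: 291 days → $12,500 × 2.55% × 291/365 = $254.1267
Total = $271.8664

$271.87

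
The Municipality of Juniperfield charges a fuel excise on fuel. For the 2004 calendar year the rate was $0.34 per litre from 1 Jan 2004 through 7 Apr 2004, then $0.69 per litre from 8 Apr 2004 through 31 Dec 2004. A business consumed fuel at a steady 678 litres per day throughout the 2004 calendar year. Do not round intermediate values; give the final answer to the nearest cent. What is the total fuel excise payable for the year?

1 Jan – 7 Apr 2004: 98 days × 678 litres/day = 66,444 litres at $0.34/litre → $22590.96
8 Apr – 31 Dec 2004: 268 days × 678 litres/day = 181,704 litres at $0.69/litre → $125375.76

$147966.72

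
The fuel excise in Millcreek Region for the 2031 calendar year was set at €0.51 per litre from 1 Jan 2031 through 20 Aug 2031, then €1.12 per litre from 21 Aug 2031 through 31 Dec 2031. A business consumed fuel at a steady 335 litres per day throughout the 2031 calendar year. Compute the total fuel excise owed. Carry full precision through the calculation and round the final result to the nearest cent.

€89538.80

1 Jan – 20 Aug 2031: 232 days × 335 litres/day = 77,720 litres at €0.51/litre → €39637.20
21 Aug – 31 Dec 2031: 133 days × 335 litres/day = 44,555 litres at €1.12/litre → €49901.60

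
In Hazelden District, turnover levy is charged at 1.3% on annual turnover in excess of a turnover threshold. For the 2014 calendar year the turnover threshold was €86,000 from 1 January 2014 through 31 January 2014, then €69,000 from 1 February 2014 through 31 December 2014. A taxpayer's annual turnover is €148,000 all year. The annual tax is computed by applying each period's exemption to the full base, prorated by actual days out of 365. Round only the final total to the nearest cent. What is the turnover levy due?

1 January – 31 January 2014: 31 days, exemption €86,000 → (€148,000 − €86,000) × 1.3% × 31/365 = €68.4548
1 February – 31 December 2014: 334 days, exemption €69,000 → (€148,000 − €69,000) × 1.3% × 334/365 = €939.7753
Total = €1,008.2301

€1,008.23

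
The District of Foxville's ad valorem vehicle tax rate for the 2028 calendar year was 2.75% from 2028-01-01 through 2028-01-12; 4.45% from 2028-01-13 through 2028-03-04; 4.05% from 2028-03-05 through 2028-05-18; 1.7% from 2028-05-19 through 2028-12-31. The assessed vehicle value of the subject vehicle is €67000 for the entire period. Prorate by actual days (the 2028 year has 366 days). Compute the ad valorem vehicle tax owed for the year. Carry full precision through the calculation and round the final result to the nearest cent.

2028-01-01 to 2028-01-12: 12 days at 2.75% → €67000 × 2.75% × 12/366 = €60.4098
2028-01-13 to 2028-03-04: 52 days at 4.45% → €67000 × 4.45% × 52/366 = €423.6011
2028-03-05 to 2028-05-18: 75 days at 4.05% → €67000 × 4.05% × 75/366 = €556.0451
2028-05-19 to 2028-12-31: 227 days at 1.7% → €67000 × 1.7% × 227/366 = €706.4290
Total = €1746.4850

€1746.48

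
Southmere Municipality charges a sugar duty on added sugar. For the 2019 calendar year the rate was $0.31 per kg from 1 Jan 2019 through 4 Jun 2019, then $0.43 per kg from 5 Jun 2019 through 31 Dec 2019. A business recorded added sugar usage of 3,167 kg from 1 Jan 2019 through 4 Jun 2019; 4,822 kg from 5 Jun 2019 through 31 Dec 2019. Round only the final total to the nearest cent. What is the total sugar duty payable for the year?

$3,055.23

1 Jan – 4 Jun 2019: 3,167 kg at $0.31/kg → $981.77
5 Jun – 31 Dec 2019: 4,822 kg at $0.43/kg → $2,073.46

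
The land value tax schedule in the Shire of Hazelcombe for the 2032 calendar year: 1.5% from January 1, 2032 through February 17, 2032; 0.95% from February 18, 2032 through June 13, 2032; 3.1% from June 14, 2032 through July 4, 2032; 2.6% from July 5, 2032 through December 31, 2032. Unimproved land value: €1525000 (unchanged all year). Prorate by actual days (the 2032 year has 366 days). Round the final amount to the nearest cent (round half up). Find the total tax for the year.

January 1 – February 17, 2032: 48 days at 1.5% → €1525000 × 1.5% × 48/366 = €3000.0000
February 18 – June 13, 2032: 117 days at 0.95% → €1525000 × 0.95% × 117/366 = €4631.2500
June 14 – July 4, 2032: 21 days at 3.1% → €1525000 × 3.1% × 21/366 = €2712.5000
July 5 – December 31, 2032: 180 days at 2.6% → €1525000 × 2.6% × 180/366 = €19500.0000
Total = €29843.7500

€29843.75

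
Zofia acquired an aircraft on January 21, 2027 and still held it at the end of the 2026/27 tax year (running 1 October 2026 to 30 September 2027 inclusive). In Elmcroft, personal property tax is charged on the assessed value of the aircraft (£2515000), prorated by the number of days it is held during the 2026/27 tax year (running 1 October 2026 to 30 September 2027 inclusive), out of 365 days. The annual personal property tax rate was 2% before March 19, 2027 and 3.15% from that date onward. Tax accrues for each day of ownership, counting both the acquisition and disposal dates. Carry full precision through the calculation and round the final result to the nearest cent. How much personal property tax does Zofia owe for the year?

£50396.47

January 21 – March 18, 2027: 57 days at 2% → £2515000 × 2% × 57/365 = £7855.0685
March 19 – September 30, 2027: 196 days at 3.15% → £2515000 × 3.15% × 196/365 = £42541.3973
Total = £50396.4658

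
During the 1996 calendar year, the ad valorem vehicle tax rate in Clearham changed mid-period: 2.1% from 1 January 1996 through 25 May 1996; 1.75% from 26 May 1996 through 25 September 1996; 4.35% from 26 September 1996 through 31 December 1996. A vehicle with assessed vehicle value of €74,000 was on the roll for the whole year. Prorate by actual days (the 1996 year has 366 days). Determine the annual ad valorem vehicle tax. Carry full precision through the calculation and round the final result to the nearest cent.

€1,908.23

1 January – 25 May 1996: 146 days at 2.1% → €74,000 × 2.1% × 146/366 = €619.9016
26 May – 25 September 1996: 123 days at 1.75% → €74,000 × 1.75% × 123/366 = €435.2049
26 September – 31 December 1996: 97 days at 4.35% → €74,000 × 4.35% × 97/366 = €853.1230
Total = €1,908.2295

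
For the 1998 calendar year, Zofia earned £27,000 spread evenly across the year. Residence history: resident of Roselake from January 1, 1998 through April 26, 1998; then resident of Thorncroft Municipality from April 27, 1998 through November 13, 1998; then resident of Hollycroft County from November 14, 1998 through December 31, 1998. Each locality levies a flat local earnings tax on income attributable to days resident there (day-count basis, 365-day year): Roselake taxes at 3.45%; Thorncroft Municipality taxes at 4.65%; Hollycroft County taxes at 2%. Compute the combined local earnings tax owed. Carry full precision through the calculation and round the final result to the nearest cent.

£1,058.44

Roselake, January 1 – April 26, 1998: 116 days → £27,000 × 3.45% × 116/365 = £296.0384
Thorncroft Municipality, April 27 – November 13, 1998: 201 days → £27,000 × 4.65% × 201/365 = £691.3849
Hollycroft County, November 14 – December 31, 1998: 48 days → £27,000 × 2% × 48/365 = £71.0137
Total = £1,058.4370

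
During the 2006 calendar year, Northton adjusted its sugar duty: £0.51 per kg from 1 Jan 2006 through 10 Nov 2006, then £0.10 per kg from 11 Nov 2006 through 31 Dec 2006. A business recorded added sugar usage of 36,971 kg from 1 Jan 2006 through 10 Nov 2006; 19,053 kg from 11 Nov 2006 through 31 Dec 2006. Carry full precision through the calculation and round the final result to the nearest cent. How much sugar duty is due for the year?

1 Jan – 10 Nov 2006: 36,971 kg at £0.51/kg → £18855.21
11 Nov – 31 Dec 2006: 19,053 kg at £0.10/kg → £1905.30

£20760.51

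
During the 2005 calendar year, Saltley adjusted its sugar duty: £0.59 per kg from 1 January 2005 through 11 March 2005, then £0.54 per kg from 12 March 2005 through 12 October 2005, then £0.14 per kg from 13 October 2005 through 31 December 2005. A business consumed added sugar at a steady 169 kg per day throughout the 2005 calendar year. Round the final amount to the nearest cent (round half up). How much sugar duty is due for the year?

£28,493.40

1 January – 11 March 2005: 70 days × 169 kg/day = 11,830 kg at £0.59/kg → £6,979.70
12 March – 12 October 2005: 215 days × 169 kg/day = 36,335 kg at £0.54/kg → £19,620.90
13 October – 31 December 2005: 80 days × 169 kg/day = 13,520 kg at £0.14/kg → £1,892.80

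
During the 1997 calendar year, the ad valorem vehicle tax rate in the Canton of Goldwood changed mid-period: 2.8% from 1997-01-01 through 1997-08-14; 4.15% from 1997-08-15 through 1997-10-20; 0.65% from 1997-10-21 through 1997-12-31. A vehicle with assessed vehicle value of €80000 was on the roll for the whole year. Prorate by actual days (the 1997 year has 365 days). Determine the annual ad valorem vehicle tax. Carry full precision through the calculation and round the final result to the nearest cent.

€2098.96

1997-01-01 to 1997-08-14: 226 days at 2.8% → €80000 × 2.8% × 226/365 = €1386.9589
1997-08-15 to 1997-10-20: 67 days at 4.15% → €80000 × 4.15% × 67/365 = €609.4247
1997-10-21 to 1997-12-31: 72 days at 0.65% → €80000 × 0.65% × 72/365 = €102.5753
Total = €2098.9589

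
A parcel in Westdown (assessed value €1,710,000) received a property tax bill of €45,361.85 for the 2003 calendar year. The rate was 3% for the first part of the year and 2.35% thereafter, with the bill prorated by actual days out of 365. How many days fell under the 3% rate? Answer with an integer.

170 days

Let d = days at the first rate; then 365 − d days at the second rate.
€1,710,000 × [3%·d + 2.35%·(365−d)] / 365 = €45,361.85
Solving gives d = 170, so the new rate took effect on June 20, 2003.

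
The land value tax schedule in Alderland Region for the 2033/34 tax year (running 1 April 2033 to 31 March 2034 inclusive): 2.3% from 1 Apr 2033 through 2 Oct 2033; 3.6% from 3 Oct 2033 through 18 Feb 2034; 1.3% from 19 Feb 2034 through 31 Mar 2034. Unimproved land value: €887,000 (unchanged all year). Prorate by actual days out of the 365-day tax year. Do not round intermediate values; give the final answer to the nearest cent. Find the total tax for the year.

1 Apr – 2 Oct 2033: 185 days at 2.3% → €887,000 × 2.3% × 185/365 = €10,340.2329
3 Oct 2033 – 18 Feb 2034: 139 days at 3.6% → €887,000 × 3.6% × 139/365 = €12,160.4055
19 Feb – 31 Mar 2034: 41 days at 1.3% → €887,000 × 1.3% × 41/365 = €1,295.2630
Total = €23,795.9014

€23,795.90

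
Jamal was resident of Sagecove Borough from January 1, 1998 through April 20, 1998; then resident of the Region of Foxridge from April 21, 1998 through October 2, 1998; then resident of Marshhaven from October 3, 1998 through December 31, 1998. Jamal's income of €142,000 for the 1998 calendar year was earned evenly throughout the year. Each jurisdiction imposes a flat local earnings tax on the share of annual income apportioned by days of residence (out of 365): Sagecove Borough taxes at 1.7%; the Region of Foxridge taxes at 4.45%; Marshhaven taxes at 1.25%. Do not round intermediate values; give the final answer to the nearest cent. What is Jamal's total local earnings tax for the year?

Sagecove Borough, January 1 – April 20, 1998: 110 days → €142,000 × 1.7% × 110/365 = €727.5068
The Region of Foxridge, April 21 – October 2, 1998: 165 days → €142,000 × 4.45% × 165/365 = €2,856.5342
Marshhaven, October 3 – December 31, 1998: 90 days → €142,000 × 1.25% × 90/365 = €437.6712
Total = €4,021.7123

€4,021.71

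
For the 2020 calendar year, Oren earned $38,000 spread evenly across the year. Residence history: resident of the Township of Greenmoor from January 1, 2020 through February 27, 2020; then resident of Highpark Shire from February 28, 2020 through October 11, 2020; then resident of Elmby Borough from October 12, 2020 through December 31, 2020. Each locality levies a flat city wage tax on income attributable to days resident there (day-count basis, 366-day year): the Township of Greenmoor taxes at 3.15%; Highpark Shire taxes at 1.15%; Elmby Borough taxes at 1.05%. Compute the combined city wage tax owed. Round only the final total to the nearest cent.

The Township of Greenmoor, January 1 – February 27, 2020: 58 days → $38,000 × 3.15% × 58/366 = $189.6885
Highpark Shire, February 28 – October 11, 2020: 227 days → $38,000 × 1.15% × 227/366 = $271.0355
Elmby Borough, October 12 – December 31, 2020: 81 days → $38,000 × 1.05% × 81/366 = $88.3033
Total = $549.0273

$549.03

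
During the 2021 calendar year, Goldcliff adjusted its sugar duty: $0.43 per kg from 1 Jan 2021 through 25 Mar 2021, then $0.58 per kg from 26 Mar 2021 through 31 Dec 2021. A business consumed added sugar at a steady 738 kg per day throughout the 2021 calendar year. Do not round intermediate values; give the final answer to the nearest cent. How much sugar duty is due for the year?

$146,935.80

1 Jan – 25 Mar 2021: 84 days × 738 kg/day = 61,992 kg at $0.43/kg → $26,656.56
26 Mar – 31 Dec 2021: 281 days × 738 kg/day = 207,378 kg at $0.58/kg → $120,279.24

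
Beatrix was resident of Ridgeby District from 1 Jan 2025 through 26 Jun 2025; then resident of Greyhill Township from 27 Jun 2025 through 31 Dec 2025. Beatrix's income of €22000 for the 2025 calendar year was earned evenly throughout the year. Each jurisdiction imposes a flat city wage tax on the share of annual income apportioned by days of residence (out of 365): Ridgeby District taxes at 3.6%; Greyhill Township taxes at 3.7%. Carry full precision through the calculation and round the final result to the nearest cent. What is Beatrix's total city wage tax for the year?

Ridgeby District, 1 Jan – 26 Jun 2025: 177 days → €22000 × 3.6% × 177/365 = €384.0658
Greyhill Township, 27 Jun – 31 Dec 2025: 188 days → €22000 × 3.7% × 188/365 = €419.2658
Total = €803.3315

€803.33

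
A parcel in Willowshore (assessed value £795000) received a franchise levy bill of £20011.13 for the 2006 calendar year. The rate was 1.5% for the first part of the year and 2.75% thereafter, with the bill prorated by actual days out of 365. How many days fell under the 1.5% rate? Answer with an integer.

68 days

Let d = days at the first rate; then 365 − d days at the second rate.
£795000 × [1.5%·d + 2.75%·(365−d)] / 365 = £20011.13
Solving gives d = 68, so the new rate took effect on 10 March 2006.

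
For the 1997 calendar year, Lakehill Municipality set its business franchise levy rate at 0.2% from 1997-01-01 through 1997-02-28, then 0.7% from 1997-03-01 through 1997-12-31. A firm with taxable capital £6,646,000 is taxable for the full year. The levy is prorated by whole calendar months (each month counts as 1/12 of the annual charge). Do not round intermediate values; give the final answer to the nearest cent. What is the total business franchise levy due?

1997-01-01 to 1997-02-28: 2 months at 0.2% → £6,646,000 × 0.2% × 2/12 = £2,215.3333
1997-03-01 to 1997-12-31: 10 months at 0.7% → £6,646,000 × 0.7% × 10/12 = £38,768.3333
Total = £40,983.6667

£40,983.67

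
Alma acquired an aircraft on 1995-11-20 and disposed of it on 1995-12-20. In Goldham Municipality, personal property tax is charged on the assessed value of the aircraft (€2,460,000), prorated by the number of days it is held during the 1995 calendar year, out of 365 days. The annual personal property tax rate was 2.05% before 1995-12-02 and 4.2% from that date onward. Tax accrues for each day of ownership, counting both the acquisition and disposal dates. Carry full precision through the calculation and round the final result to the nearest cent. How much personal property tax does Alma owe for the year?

1995-11-20 to 1995-12-01: 12 days at 2.05% → €2,460,000 × 2.05% × 12/365 = €1,657.9726
1995-12-02 to 1995-12-20: 19 days at 4.2% → €2,460,000 × 4.2% × 19/365 = €5,378.3014
Total = €7,036.2740

€7,036.27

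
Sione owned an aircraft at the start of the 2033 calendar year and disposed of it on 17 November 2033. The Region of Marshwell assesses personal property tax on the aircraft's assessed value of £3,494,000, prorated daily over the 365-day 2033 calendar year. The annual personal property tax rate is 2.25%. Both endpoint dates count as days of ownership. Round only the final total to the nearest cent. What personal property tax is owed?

£69,138.12

Days held (1 January – 17 November 2033): 321 out of 365
Tax = £3,494,000 × 2.25% × 321/365 = £69,138.1233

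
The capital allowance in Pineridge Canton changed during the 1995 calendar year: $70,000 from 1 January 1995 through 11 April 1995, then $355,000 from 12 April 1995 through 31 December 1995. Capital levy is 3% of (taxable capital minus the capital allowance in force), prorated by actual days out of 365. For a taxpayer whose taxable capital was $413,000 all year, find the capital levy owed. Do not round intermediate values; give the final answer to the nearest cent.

$4,105.89

1 January – 11 April 1995: 101 days, exemption $70,000 → ($413,000 − $70,000) × 3% × 101/365 = $2,847.3699
12 April – 31 December 1995: 264 days, exemption $355,000 → ($413,000 − $355,000) × 3% × 264/365 = $1,258.5205
Total = $4,105.8904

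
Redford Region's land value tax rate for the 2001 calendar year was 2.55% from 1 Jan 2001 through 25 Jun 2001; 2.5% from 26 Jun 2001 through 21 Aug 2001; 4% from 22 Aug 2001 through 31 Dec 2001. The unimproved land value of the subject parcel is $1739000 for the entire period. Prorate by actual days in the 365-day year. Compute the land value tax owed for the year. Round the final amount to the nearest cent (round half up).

$53327.75

1 Jan – 25 Jun 2001: 176 days at 2.55% → $1739000 × 2.55% × 176/365 = $21382.5534
26 Jun – 21 Aug 2001: 57 days at 2.5% → $1739000 × 2.5% × 57/365 = $6789.2466
22 Aug – 31 Dec 2001: 132 days at 4% → $1739000 × 4% × 132/365 = $25155.9452
Total = $53327.7452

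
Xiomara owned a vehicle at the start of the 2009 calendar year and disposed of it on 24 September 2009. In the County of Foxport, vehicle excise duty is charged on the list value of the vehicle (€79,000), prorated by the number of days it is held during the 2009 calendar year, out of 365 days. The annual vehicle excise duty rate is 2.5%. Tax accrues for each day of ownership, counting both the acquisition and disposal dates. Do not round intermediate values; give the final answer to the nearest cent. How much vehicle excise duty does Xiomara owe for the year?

Days held (1 January – 24 September 2009): 267 out of 365
Tax = €79,000 × 2.5% × 267/365 = €1,444.7260

€1,444.73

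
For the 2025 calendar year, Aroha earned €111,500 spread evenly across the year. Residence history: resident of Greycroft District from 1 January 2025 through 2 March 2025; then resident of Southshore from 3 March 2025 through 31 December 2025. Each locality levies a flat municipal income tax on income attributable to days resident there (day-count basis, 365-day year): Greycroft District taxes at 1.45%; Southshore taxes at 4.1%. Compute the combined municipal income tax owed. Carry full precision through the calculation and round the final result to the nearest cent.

Greycroft District, 1 January – 2 March 2025: 61 days → €111,500 × 1.45% × 61/365 = €270.1966
Southshore, 3 March – 31 December 2025: 304 days → €111,500 × 4.1% × 304/365 = €3,807.4959
Total = €4,077.6925

€4,077.69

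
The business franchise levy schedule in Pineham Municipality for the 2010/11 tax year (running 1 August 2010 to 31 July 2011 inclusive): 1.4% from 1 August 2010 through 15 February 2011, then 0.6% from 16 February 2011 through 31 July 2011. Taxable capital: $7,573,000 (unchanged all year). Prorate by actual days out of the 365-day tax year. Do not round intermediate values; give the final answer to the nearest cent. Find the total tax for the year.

1 August 2010 – 15 February 2011: 199 days at 1.4% → $7,573,000 × 1.4% × 199/365 = $57,803.7753
16 February – 31 July 2011: 166 days at 0.6% → $7,573,000 × 0.6% × 166/365 = $20,664.9534
Total = $78,468.7288

$78,468.73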